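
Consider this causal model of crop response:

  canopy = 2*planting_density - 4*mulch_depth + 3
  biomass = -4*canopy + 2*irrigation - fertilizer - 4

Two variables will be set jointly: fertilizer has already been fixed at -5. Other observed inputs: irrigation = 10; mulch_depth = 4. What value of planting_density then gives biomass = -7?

planting_density = 10

With fertilizer held at -5:
Substituting into the canopy equation gives canopy = 2*planting_density - 13.
So biomass = -8*planting_density + 73.
Solve -8*planting_density + 73 = -7: planting_density = (-7 - 73) / -8 = 10.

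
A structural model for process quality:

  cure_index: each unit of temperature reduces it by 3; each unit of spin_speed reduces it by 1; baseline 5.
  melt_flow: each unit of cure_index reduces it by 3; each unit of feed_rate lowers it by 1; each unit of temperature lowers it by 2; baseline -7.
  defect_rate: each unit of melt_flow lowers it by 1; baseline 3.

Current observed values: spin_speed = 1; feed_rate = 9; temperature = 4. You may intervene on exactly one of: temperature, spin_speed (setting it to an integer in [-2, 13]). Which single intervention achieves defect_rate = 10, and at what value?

set temperature = 3

Intervening on temperature: with other inputs at their observed values, defect_rate = -7*temperature + 31. Solving for 10 gives temperature = 3, within [-2, 13].
Intervening on spin_speed: defect_rate = -3*spin_speed + 6. Reaching 10 requires spin_speed = -4/3, not an integer.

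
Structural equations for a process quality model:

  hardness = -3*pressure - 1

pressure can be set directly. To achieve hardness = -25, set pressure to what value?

pressure = 8

Solve -3*pressure - 1 = -25: pressure = (-25 + 1) / -3 = 8.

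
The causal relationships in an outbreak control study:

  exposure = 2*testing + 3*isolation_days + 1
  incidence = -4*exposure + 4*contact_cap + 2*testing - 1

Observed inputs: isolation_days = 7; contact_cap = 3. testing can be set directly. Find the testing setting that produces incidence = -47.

Substituting into the exposure equation gives exposure = 2*testing + 22.
Substituting into the incidence equation gives incidence = -6*testing - 77.
Solve -6*testing - 77 = -47: testing = (-47 + 77) / -6 = -5.

testing = -5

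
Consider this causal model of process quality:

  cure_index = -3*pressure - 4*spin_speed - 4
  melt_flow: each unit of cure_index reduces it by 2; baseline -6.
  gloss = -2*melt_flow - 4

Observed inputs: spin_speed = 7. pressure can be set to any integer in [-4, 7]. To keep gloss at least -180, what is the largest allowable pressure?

pressure = 5

Substituting into the cure_index equation gives cure_index = -3*pressure - 32.
So melt_flow = 6*pressure + 58.
So gloss = -12*pressure - 120.
Require -12*pressure - 120 ≥ -180, so pressure ≤ 5.
The largest integer in [-4, 7] satisfying this is 5.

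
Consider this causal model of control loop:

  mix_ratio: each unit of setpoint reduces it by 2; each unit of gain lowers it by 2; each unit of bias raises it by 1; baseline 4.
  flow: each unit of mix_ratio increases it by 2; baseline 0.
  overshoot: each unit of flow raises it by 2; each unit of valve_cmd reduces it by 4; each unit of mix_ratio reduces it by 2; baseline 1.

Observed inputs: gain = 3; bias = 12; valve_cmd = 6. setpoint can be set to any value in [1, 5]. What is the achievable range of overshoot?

Substituting into the mix_ratio equation gives mix_ratio = -2*setpoint + 10.
Substituting into the flow equation gives flow = -4*setpoint + 20.
overshoot becomes -4*setpoint - 3.
Linear in setpoint, so extremes are at the endpoints: setpoint = 1 gives overshoot = -7; setpoint = 5 gives overshoot = -23.

-23 to -7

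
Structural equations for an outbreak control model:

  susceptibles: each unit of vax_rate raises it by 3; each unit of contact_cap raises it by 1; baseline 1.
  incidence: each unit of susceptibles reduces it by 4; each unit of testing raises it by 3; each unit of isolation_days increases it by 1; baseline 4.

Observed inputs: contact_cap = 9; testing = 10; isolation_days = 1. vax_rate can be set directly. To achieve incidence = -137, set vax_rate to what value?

vax_rate = 11

Substituting into the susceptibles equation gives susceptibles = 3*vax_rate + 10.
Substituting into the incidence equation gives incidence = -12*vax_rate - 5.
Solve -12*vax_rate - 5 = -137: vax_rate = (-137 + 5) / -12 = 11.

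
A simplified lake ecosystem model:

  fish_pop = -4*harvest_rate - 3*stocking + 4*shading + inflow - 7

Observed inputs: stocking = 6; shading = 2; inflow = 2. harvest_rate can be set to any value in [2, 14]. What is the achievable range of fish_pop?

Substituting into the fish_pop equation gives fish_pop = -4*harvest_rate - 15.
Linear in harvest_rate, so extremes are at the endpoints: harvest_rate = 2 gives fish_pop = -23; harvest_rate = 14 gives fish_pop = -71.

-71 to -23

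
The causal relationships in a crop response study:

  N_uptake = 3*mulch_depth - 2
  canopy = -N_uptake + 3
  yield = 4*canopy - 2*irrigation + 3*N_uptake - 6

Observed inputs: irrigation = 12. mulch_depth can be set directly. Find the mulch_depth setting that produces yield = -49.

mulch_depth = 11

Substituting into the canopy equation gives canopy = -3*mulch_depth + 5.
Substituting into the yield equation gives yield = -3*mulch_depth - 16.
Solve -3*mulch_depth - 16 = -49: mulch_depth = (-49 + 16) / -3 = 11.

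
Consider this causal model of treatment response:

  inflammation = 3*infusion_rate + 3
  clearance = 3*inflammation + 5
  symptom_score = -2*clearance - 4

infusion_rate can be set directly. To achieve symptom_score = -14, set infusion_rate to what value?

infusion_rate = -1

Substituting into the clearance equation gives clearance = 9*infusion_rate + 14.
symptom_score becomes -18*infusion_rate - 32.
Solve -18*infusion_rate - 32 = -14: infusion_rate = (-14 + 32) / -18 = -1.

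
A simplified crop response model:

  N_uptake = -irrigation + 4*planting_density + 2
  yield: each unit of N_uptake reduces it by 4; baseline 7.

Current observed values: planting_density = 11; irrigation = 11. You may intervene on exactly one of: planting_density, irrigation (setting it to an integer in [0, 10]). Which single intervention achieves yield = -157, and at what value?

Intervening on planting_density: yield = -16*planting_density + 43. Reaching -157 requires planting_density = 25/2, not an integer.
Intervening on irrigation: with other inputs at their observed values, yield = 4*irrigation - 177. Solving for -157 gives irrigation = 5, within [0, 10].

set irrigation = 5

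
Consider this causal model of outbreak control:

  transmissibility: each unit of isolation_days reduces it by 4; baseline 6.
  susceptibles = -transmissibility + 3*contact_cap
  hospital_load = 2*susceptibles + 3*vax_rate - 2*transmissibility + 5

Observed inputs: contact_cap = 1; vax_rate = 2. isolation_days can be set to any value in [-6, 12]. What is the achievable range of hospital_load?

Substituting into the susceptibles equation gives susceptibles = 4*isolation_days - 3.
Substituting into the hospital_load equation gives hospital_load = 16*isolation_days - 7.
Linear in isolation_days, so extremes are at the endpoints: isolation_days = -6 gives hospital_load = -103; isolation_days = 12 gives hospital_load = 185.

-103 to 185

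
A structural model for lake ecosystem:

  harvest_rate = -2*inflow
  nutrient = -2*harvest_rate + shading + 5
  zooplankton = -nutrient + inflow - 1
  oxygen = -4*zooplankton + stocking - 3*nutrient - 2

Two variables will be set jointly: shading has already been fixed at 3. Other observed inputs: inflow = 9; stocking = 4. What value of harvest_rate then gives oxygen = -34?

harvest_rate = 6

With shading held at 3:
Intervening on harvest_rate fixes its value directly, overriding its dependence on inflow.
Substituting into the nutrient equation gives nutrient = -2*harvest_rate + 8.
This gives zooplankton = 2*harvest_rate.
Substituting into the oxygen equation gives oxygen = -2*harvest_rate - 22.
Solve -2*harvest_rate - 22 = -34: harvest_rate = (-34 + 22) / -2 = 6.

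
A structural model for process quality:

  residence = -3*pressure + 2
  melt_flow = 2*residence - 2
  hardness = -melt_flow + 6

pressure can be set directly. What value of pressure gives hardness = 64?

pressure = 10

Substituting into the melt_flow equation gives melt_flow = -6*pressure + 2.
Substituting into the hardness equation gives hardness = 6*pressure + 4.
Solve 6*pressure + 4 = 64: pressure = (64 - 4) / 6 = 10.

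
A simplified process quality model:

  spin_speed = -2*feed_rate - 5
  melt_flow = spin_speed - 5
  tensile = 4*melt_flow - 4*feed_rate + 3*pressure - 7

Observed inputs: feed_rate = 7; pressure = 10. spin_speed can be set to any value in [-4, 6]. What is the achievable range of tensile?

-41 to -1

Intervening on spin_speed fixes its value directly, overriding its dependence on feed_rate.
Substituting into the tensile equation gives tensile = 4*spin_speed - 25.
Linear in spin_speed, so extremes are at the endpoints: spin_speed = -4 gives tensile = -41; spin_speed = 6 gives tensile = -1.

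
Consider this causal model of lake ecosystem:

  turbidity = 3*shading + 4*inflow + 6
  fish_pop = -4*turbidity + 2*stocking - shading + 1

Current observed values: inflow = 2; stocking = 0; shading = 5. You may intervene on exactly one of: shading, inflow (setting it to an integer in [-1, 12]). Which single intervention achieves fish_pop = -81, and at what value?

Intervening on shading: with other inputs at their observed values, fish_pop = -13*shading - 55. Solving for -81 gives shading = 2, within [-1, 12].
Intervening on inflow: fish_pop = -16*inflow - 88. Reaching -81 requires inflow = -7/16, not an integer.

set shading = 2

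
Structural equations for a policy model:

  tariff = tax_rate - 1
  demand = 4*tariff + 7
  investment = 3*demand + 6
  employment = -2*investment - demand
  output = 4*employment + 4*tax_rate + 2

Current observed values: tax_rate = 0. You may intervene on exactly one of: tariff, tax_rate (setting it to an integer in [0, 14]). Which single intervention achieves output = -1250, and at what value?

set tariff = 9

Intervening on tariff: with other inputs at their observed values, output = -112*tariff - 242. Solving for -1250 gives tariff = 9, within [0, 14].
Intervening on tax_rate: output = -108*tax_rate - 130. Reaching -1250 requires tax_rate = 280/27, not an integer.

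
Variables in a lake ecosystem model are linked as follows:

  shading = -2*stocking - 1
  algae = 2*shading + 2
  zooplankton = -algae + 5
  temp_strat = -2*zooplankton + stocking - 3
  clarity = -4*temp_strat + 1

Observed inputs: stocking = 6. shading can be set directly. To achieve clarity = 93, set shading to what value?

shading = -5

Intervening on shading fixes its value directly, overriding its dependence on stocking.
Substituting into the zooplankton equation gives zooplankton = -2*shading + 3.
temp_strat becomes 4*shading - 3.
This gives clarity = -16*shading + 13.
Solve -16*shading + 13 = 93: shading = (93 - 13) / -16 = -5.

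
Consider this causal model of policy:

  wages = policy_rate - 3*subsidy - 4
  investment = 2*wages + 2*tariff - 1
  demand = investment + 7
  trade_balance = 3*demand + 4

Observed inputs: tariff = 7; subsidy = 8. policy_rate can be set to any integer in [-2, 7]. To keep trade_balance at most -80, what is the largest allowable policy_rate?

policy_rate = 4

Substituting into the wages equation gives wages = policy_rate - 28.
Substituting into the investment equation gives investment = 2*policy_rate - 43.
demand becomes 2*policy_rate - 36.
This gives trade_balance = 6*policy_rate - 104.
Require 6*policy_rate - 104 ≤ -80, so policy_rate ≤ 4.
The largest integer in [-2, 7] satisfying this is 4.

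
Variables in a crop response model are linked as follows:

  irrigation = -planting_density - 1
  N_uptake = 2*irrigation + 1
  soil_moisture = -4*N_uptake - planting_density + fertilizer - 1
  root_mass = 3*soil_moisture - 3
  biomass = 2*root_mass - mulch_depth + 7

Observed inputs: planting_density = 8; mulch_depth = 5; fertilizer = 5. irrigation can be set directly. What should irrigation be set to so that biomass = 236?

Intervening on irrigation fixes its value directly, overriding its dependence on planting_density.
Substituting into the soil_moisture equation gives soil_moisture = -8*irrigation - 8.
This gives root_mass = -24*irrigation - 27.
This gives biomass = -48*irrigation - 52.
Solve -48*irrigation - 52 = 236: irrigation = (236 + 52) / -48 = -6.

irrigation = -6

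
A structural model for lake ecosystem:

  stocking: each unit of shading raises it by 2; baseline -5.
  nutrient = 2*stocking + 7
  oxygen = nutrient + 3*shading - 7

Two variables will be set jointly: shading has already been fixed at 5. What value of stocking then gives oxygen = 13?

stocking = -1

With shading held at 5:
Intervening on stocking fixes its value directly, overriding its dependence on shading.
Substituting into the oxygen equation gives oxygen = 2*stocking + 15.
Solve 2*stocking + 15 = 13: stocking = (13 - 15) / 2 = -1.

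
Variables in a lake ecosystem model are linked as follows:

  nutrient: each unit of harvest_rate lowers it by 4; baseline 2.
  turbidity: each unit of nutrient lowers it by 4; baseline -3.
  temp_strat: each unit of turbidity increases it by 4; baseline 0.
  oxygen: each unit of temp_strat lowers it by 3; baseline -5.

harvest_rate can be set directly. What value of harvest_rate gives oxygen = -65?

harvest_rate = 1

Substituting into the turbidity equation gives turbidity = 16*harvest_rate - 11.
So temp_strat = 64*harvest_rate - 44.
This gives oxygen = -192*harvest_rate + 127.
Solve -192*harvest_rate + 127 = -65: harvest_rate = (-65 - 127) / -192 = 1.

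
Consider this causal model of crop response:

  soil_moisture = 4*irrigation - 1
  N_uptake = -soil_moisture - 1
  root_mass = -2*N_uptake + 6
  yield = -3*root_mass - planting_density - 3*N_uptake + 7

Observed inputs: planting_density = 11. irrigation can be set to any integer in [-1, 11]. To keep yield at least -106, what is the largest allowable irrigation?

Substituting into the N_uptake equation gives N_uptake = -4*irrigation.
Substituting into the root_mass equation gives root_mass = 8*irrigation + 6.
So yield = -12*irrigation - 22.
Require -12*irrigation - 22 ≥ -106, so irrigation ≤ 7.
The largest integer in [-1, 11] satisfying this is 7.

irrigation = 7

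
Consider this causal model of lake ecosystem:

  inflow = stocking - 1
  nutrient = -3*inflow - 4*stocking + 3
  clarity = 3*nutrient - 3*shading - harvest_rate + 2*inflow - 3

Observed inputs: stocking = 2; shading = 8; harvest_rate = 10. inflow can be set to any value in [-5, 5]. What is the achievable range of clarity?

Intervening on inflow fixes its value directly, overriding its dependence on stocking.
Substituting into the nutrient equation gives nutrient = -3*inflow - 5.
Substituting into the clarity equation gives clarity = -7*inflow - 52.
Linear in inflow, so extremes are at the endpoints: inflow = -5 gives clarity = -17; inflow = 5 gives clarity = -87.

-87 to -17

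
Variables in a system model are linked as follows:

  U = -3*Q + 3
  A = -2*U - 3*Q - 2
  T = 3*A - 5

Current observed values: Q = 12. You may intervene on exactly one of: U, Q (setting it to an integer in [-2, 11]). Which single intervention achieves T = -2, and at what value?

set Q = 3

Intervening on U: T = -6*U - 119. Reaching -2 requires U = -39/2, not an integer.
Intervening on Q: with other inputs at their observed values, T = 9*Q - 29. Solving for -2 gives Q = 3, within [-2, 11].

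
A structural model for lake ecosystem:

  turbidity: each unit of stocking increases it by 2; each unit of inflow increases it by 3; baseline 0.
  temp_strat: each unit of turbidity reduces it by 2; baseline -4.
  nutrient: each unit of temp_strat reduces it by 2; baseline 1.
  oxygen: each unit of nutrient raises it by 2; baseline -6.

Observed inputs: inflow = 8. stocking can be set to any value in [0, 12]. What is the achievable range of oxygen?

Substituting into the turbidity equation gives turbidity = 2*stocking + 24.
Substituting into the temp_strat equation gives temp_strat = -4*stocking - 52.
nutrient becomes 8*stocking + 105.
This gives oxygen = 16*stocking + 204.
Linear in stocking, so extremes are at the endpoints: stocking = 0 gives oxygen = 204; stocking = 12 gives oxygen = 396.

204 to 396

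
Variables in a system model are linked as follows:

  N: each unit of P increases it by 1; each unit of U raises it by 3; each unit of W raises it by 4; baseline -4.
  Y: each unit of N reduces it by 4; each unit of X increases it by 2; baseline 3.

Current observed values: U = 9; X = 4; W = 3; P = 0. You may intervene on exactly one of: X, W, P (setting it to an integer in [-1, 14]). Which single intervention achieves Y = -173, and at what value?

set P = 11

Intervening on X: Y = 2*X - 137. Reaching -173 requires X = -18, outside [-1, 14].
Intervening on W: Y = -16*W - 81. Reaching -173 requires W = 23/4, not an integer.
Intervening on P: with other inputs at their observed values, Y = -4*P - 129. Solving for -173 gives P = 11, within [-1, 14].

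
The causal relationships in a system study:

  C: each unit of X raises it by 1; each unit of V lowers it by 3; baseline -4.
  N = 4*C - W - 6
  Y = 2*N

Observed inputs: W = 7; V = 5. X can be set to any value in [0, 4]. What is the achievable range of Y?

Substituting into the C equation gives C = X - 19.
So N = 4*X - 89.
Substituting into the Y equation gives Y = 8*X - 178.
Linear in X, so extremes are at the endpoints: X = 0 gives Y = -178; X = 4 gives Y = -146.

-178 to -146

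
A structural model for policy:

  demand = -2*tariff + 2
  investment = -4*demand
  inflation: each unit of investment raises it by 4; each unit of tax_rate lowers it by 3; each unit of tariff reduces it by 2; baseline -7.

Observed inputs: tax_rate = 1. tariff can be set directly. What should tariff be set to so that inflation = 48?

tariff = 3

Substituting into the investment equation gives investment = 8*tariff - 8.
Substituting into the inflation equation gives inflation = 30*tariff - 42.
Solve 30*tariff - 42 = 48: tariff = (48 + 42) / 30 = 3.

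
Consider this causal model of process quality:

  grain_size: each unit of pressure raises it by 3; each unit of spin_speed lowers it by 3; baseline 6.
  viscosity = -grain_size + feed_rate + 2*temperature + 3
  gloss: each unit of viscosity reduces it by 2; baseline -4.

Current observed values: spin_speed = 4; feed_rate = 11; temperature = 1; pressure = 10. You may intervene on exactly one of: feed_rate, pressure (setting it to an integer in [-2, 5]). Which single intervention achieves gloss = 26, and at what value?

Intervening on feed_rate: with other inputs at their observed values, gloss = -2*feed_rate + 34. Solving for 26 gives feed_rate = 4, within [-2, 5].
Intervening on pressure: gloss = 6*pressure - 48. Reaching 26 requires pressure = 37/3, not an integer.

set feed_rate = 4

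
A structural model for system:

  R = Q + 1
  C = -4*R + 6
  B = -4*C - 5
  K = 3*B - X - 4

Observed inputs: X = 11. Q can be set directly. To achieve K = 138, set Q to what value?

Q = 4

Substituting into the C equation gives C = -4*Q + 2.
Substituting into the B equation gives B = 16*Q - 13.
Substituting into the K equation gives K = 48*Q - 54.
Solve 48*Q - 54 = 138: Q = (138 + 54) / 48 = 4.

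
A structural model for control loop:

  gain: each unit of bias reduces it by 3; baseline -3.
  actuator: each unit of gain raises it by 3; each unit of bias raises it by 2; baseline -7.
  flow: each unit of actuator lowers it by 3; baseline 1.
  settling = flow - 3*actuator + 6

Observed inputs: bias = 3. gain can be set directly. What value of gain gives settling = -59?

Intervening on gain fixes its value directly, overriding its dependence on bias.
Substituting into the actuator equation gives actuator = 3*gain - 1.
Substituting into the flow equation gives flow = -9*gain + 4.
Substituting into the settling equation gives settling = -18*gain + 13.
Solve -18*gain + 13 = -59: gain = (-59 - 13) / -18 = 4.

gain = 4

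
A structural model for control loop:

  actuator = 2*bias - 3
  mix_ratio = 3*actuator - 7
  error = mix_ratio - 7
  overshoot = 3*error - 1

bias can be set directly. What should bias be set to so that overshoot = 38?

bias = 6

Substituting into the mix_ratio equation gives mix_ratio = 6*bias - 16.
This gives error = 6*bias - 23.
Substituting into the overshoot equation gives overshoot = 18*bias - 70.
Solve 18*bias - 70 = 38: bias = (38 + 70) / 18 = 6.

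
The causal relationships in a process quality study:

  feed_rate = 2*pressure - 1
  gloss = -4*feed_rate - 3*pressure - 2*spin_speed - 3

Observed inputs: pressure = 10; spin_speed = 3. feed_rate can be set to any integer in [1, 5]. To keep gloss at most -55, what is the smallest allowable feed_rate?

feed_rate = 4

Intervening on feed_rate fixes its value directly, overriding its dependence on pressure.
Substituting into the gloss equation gives gloss = -4*feed_rate - 39.
Require -4*feed_rate - 39 ≤ -55, so feed_rate ≥ 4.
The smallest integer in [1, 5] satisfying this is 4.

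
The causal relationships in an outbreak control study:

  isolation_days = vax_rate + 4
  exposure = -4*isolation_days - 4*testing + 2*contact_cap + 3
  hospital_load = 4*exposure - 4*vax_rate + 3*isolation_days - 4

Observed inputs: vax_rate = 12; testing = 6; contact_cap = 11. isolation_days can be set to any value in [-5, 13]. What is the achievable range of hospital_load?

Intervening on isolation_days fixes its value directly, overriding its dependence on vax_rate.
Substituting into the exposure equation gives exposure = -4*isolation_days + 1.
So hospital_load = -13*isolation_days - 48.
Linear in isolation_days, so extremes are at the endpoints: isolation_days = -5 gives hospital_load = 17; isolation_days = 13 gives hospital_load = -217.

-217 to 17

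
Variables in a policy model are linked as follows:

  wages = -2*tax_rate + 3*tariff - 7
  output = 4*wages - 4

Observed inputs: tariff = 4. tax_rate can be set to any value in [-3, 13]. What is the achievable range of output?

-88 to 40

Substituting into the wages equation gives wages = -2*tax_rate + 5.
So output = -8*tax_rate + 16.
Linear in tax_rate, so extremes are at the endpoints: tax_rate = -3 gives output = 40; tax_rate = 13 gives output = -88.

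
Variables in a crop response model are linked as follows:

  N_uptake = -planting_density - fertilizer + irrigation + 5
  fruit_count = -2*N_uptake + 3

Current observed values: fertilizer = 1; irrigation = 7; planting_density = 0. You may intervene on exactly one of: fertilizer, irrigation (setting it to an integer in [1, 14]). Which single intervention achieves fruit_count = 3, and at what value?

Intervening on fertilizer: with other inputs at their observed values, fruit_count = 2*fertilizer - 21. Solving for 3 gives fertilizer = 12, within [1, 14].
Intervening on irrigation: fruit_count = -2*irrigation - 5. Reaching 3 requires irrigation = -4, outside [1, 14].

set fertilizer = 12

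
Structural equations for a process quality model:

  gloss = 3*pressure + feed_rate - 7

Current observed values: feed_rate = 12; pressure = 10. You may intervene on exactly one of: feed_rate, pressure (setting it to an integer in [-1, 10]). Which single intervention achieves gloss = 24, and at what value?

Intervening on feed_rate: with other inputs at their observed values, gloss = feed_rate + 23. Solving for 24 gives feed_rate = 1, within [-1, 10].
Intervening on pressure: gloss = 3*pressure + 5. Reaching 24 requires pressure = 19/3, not an integer.

set feed_rate = 1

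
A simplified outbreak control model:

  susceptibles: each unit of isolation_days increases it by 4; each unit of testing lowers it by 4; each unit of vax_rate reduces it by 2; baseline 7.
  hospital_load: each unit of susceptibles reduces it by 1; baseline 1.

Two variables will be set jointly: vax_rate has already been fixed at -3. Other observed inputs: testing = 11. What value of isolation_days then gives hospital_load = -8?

With vax_rate held at -3:
Substituting into the susceptibles equation gives susceptibles = 4*isolation_days - 31.
hospital_load becomes -4*isolation_days + 32.
Solve -4*isolation_days + 32 = -8: isolation_days = (-8 - 32) / -4 = 10.

isolation_days = 10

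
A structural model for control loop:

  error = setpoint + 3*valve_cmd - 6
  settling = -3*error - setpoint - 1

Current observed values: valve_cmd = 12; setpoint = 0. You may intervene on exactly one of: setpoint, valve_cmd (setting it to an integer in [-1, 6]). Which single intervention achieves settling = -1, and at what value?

set valve_cmd = 2

Intervening on setpoint: settling = -4*setpoint - 91. Reaching -1 requires setpoint = -45/2, not an integer.
Intervening on valve_cmd: with other inputs at their observed values, settling = -9*valve_cmd + 17. Solving for -1 gives valve_cmd = 2, within [-1, 6].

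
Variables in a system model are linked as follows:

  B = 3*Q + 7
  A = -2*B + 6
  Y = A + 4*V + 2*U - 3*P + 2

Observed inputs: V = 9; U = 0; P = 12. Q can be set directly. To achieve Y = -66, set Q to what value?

Q = 10

Substituting into the A equation gives A = -6*Q - 8.
This gives Y = -6*Q - 6.
Solve -6*Q - 6 = -66: Q = (-66 + 6) / -6 = 10.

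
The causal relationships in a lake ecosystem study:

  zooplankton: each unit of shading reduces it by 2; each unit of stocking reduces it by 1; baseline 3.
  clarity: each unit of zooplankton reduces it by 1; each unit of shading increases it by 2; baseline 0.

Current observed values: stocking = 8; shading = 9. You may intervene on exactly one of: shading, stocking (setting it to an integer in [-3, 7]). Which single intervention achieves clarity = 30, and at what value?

set stocking = -3

Intervening on shading: clarity = 4*shading + 5. Reaching 30 requires shading = 25/4, not an integer.
Intervening on stocking: with other inputs at their observed values, clarity = stocking + 33. Solving for 30 gives stocking = -3, within [-3, 7].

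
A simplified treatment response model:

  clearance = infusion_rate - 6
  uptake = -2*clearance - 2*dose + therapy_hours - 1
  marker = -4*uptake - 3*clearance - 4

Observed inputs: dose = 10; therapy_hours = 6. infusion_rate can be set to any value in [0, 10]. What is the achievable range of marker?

Substituting into the uptake equation gives uptake = -2*infusion_rate - 3.
So marker = 5*infusion_rate + 26.
Linear in infusion_rate, so extremes are at the endpoints: infusion_rate = 0 gives marker = 26; infusion_rate = 10 gives marker = 76.

26 to 76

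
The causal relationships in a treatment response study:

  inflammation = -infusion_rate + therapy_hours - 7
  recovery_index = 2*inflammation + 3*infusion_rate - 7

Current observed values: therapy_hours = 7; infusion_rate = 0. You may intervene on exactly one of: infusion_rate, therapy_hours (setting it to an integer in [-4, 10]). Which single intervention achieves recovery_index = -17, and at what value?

set therapy_hours = 2

Intervening on infusion_rate: recovery_index = infusion_rate - 7. Reaching -17 requires infusion_rate = -10, outside [-4, 10].
Intervening on therapy_hours: with other inputs at their observed values, recovery_index = 2*therapy_hours - 21. Solving for -17 gives therapy_hours = 2, within [-4, 10].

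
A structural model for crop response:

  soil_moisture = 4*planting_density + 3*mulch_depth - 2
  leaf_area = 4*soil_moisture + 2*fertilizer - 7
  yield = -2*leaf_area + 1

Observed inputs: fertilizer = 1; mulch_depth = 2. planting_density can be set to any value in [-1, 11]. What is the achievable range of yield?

-373 to 11

Substituting into the soil_moisture equation gives soil_moisture = 4*planting_density + 4.
So leaf_area = 16*planting_density + 11.
So yield = -32*planting_density - 21.
Linear in planting_density, so extremes are at the endpoints: planting_density = -1 gives yield = 11; planting_density = 11 gives yield = -373.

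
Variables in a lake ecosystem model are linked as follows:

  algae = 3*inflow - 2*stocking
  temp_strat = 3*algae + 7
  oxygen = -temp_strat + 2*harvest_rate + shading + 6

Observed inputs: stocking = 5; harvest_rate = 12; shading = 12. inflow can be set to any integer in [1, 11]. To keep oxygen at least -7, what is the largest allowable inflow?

Substituting into the algae equation gives algae = 3*inflow - 10.
temp_strat becomes 9*inflow - 23.
Substituting into the oxygen equation gives oxygen = -9*inflow + 65.
Require -9*inflow + 65 ≥ -7, so inflow ≤ 8.
The largest integer in [1, 11] satisfying this is 8.

inflow = 8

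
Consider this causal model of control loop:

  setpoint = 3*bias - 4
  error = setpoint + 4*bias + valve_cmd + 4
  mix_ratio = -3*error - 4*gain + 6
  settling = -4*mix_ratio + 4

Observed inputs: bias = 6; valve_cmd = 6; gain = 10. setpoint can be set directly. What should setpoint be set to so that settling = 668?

setpoint = 10

Intervening on setpoint fixes its value directly, overriding its dependence on bias.
Substituting into the error equation gives error = setpoint + 34.
This gives mix_ratio = -3*setpoint - 136.
Substituting into the settling equation gives settling = 12*setpoint + 548.
Solve 12*setpoint + 548 = 668: setpoint = (668 - 548) / 12 = 10.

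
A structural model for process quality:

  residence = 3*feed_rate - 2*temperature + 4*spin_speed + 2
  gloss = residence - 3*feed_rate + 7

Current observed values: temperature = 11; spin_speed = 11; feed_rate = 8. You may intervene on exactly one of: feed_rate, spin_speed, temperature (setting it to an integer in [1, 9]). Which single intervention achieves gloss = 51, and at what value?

set temperature = 1

Intervening on feed_rate: the paths from feed_rate to gloss cancel (net effect zero), leaving gloss = 31; 51 is unreachable this way.
Intervening on spin_speed: gloss = 4*spin_speed - 13. Reaching 51 requires spin_speed = 16, outside [1, 9].
Intervening on temperature: with other inputs at their observed values, gloss = -2*temperature + 53. Solving for 51 gives temperature = 1, within [1, 9].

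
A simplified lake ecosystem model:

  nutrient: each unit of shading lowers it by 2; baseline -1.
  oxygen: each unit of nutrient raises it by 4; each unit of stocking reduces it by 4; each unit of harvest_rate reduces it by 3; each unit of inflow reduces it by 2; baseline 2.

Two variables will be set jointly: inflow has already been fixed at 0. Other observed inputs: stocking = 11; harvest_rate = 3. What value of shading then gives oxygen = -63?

With inflow held at 0:
Substituting into the oxygen equation gives oxygen = -8*shading - 55.
Solve -8*shading - 55 = -63: shading = (-63 + 55) / -8 = 1.

shading = 1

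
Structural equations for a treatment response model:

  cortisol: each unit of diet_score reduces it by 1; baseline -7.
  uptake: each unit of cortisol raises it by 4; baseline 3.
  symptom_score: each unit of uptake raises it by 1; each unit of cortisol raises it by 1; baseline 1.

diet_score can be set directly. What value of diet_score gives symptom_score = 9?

Substituting into the uptake equation gives uptake = -4*diet_score - 25.
Substituting into the symptom_score equation gives symptom_score = -5*diet_score - 31.
Solve -5*diet_score - 31 = 9: diet_score = (9 + 31) / -5 = -8.

diet_score = -8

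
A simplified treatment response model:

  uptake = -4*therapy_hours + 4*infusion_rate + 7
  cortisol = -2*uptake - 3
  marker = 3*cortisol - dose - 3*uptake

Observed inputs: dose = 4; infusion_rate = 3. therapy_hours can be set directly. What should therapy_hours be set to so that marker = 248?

therapy_hours = 12

Substituting into the uptake equation gives uptake = -4*therapy_hours + 19.
Substituting into the cortisol equation gives cortisol = 8*therapy_hours - 41.
marker becomes 36*therapy_hours - 184.
Solve 36*therapy_hours - 184 = 248: therapy_hours = (248 + 184) / 36 = 12.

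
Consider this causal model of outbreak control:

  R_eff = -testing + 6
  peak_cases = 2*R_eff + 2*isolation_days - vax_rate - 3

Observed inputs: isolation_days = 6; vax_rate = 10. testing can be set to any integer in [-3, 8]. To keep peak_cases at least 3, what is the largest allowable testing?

Substituting into the peak_cases equation gives peak_cases = -2*testing + 11.
Require -2*testing + 11 ≥ 3, so testing ≤ 4.
The largest integer in [-3, 8] satisfying this is 4.

testing = 4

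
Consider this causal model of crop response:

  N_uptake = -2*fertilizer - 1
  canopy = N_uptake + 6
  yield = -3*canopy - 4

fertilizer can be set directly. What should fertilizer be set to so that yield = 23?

fertilizer = 7

Substituting into the canopy equation gives canopy = -2*fertilizer + 5.
So yield = 6*fertilizer - 19.
Solve 6*fertilizer - 19 = 23: fertilizer = (23 + 19) / 6 = 7.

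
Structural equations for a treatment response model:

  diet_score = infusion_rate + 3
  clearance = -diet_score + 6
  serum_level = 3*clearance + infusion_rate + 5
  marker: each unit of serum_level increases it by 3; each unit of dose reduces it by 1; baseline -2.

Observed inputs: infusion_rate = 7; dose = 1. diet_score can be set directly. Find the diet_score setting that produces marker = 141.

Intervening on diet_score fixes its value directly, overriding its dependence on infusion_rate.
Substituting into the serum_level equation gives serum_level = -3*diet_score + 30.
Substituting into the marker equation gives marker = -9*diet_score + 87.
Solve -9*diet_score + 87 = 141: diet_score = (141 - 87) / -9 = -6.

diet_score = -6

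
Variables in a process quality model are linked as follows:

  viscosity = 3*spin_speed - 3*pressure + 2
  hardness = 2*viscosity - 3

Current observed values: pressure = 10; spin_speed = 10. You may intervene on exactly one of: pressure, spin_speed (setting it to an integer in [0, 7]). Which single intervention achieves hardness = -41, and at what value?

set spin_speed = 3

Intervening on pressure: hardness = -6*pressure + 61. Reaching -41 requires pressure = 17, outside [0, 7].
Intervening on spin_speed: with other inputs at their observed values, hardness = 6*spin_speed - 59. Solving for -41 gives spin_speed = 3, within [0, 7].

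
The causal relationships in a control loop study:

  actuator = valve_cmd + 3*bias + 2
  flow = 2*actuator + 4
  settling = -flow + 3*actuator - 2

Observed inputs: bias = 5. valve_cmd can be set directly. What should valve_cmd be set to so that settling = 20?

valve_cmd = 9

Substituting into the actuator equation gives actuator = valve_cmd + 17.
flow becomes 2*valve_cmd + 38.
This gives settling = valve_cmd + 11.
Solve valve_cmd + 11 = 20: valve_cmd = (20 - 11) / 1 = 9.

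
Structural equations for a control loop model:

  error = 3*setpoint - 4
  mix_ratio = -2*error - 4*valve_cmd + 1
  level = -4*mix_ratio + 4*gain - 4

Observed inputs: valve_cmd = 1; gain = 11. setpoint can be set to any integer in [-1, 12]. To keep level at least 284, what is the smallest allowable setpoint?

Substituting into the mix_ratio equation gives mix_ratio = -6*setpoint + 5.
Substituting into the level equation gives level = 24*setpoint + 20.
Require 24*setpoint + 20 ≥ 284, so setpoint ≥ 11.
The smallest integer in [-1, 12] satisfying this is 11.

setpoint = 11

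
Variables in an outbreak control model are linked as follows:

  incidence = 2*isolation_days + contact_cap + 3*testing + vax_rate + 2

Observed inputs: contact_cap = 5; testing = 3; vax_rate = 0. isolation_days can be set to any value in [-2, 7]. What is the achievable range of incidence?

12 to 30

Substituting into the incidence equation gives incidence = 2*isolation_days + 16.
Linear in isolation_days, so extremes are at the endpoints: isolation_days = -2 gives incidence = 12; isolation_days = 7 gives incidence = 30.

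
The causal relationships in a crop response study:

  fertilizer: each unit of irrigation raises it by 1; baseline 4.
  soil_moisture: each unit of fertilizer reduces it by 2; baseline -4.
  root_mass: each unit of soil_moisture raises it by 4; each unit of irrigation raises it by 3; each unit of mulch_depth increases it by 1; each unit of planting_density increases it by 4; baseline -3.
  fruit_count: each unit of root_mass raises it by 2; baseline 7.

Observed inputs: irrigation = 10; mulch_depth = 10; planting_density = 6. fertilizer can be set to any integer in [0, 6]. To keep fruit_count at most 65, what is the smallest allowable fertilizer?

fertilizer = 2

Intervening on fertilizer fixes its value directly, overriding its dependence on irrigation.
Substituting into the root_mass equation gives root_mass = -8*fertilizer + 45.
This gives fruit_count = -16*fertilizer + 97.
Require -16*fertilizer + 97 ≤ 65, so fertilizer ≥ 2.
The smallest integer in [0, 6] satisfying this is 2.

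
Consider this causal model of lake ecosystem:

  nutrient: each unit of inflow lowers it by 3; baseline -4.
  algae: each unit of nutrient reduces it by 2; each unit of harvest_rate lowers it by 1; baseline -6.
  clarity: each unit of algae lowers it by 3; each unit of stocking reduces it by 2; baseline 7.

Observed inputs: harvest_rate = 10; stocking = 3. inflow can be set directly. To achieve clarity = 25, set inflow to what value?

Substituting into the algae equation gives algae = 6*inflow - 8.
clarity becomes -18*inflow + 25.
Solve -18*inflow + 25 = 25: inflow = (25 - 25) / -18 = 0.

inflow = 0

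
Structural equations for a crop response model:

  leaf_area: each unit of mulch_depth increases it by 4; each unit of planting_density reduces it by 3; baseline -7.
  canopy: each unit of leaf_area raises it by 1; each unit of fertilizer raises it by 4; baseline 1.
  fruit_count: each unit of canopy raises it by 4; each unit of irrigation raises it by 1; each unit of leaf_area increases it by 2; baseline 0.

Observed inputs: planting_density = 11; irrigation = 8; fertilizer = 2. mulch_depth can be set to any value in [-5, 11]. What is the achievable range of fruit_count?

Substituting into the leaf_area equation gives leaf_area = 4*mulch_depth - 40.
canopy becomes 4*mulch_depth - 31.
Substituting into the fruit_count equation gives fruit_count = 24*mulch_depth - 196.
Linear in mulch_depth, so extremes are at the endpoints: mulch_depth = -5 gives fruit_count = -316; mulch_depth = 11 gives fruit_count = 68.

-316 to 68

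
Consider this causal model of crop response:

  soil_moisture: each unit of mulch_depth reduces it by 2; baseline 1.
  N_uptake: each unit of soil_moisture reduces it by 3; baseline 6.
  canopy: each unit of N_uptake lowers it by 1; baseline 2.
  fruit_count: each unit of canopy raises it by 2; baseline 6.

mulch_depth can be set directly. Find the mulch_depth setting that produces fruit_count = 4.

mulch_depth = 0

Substituting into the N_uptake equation gives N_uptake = 6*mulch_depth + 3.
Substituting into the canopy equation gives canopy = -6*mulch_depth - 1.
So fruit_count = -12*mulch_depth + 4.
Solve -12*mulch_depth + 4 = 4: mulch_depth = (4 - 4) / -12 = 0.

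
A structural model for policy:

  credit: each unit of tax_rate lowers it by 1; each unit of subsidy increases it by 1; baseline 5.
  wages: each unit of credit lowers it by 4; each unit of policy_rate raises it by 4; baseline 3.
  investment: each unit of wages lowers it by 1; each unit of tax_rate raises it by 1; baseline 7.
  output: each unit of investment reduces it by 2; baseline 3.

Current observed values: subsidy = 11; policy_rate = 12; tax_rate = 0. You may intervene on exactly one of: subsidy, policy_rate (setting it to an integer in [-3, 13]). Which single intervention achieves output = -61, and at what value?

set policy_rate = 9

Intervening on subsidy: output = -8*subsidy + 51. Reaching -61 requires subsidy = 14, outside [-3, 13].
Intervening on policy_rate: with other inputs at their observed values, output = 8*policy_rate - 133. Solving for -61 gives policy_rate = 9, within [-3, 13].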